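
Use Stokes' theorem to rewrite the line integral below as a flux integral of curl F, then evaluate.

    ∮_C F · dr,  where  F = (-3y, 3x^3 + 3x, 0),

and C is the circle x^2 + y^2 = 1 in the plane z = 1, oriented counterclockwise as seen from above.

Let S be the flat disk x^2 + y^2 ≤ 1 in the plane z = 1, with upward unit normal n̂ = ẑ. By Stokes' theorem,

    ∮_C F · dr = ∬_S (∇ × F) · n̂ dS = ∬_D (curl F)_z dA,

where D is the disk x^2 + y^2 ≤ 1.

Compute the curl of F = (-3y, 3x^3 + 3x, 0):
    (∇ × F)_x = ∂F_z/∂y - ∂F_y/∂z = 0,
    (∇ × F)_y = ∂F_x/∂z - ∂F_z/∂x = 0,
    (∇ × F)_z = ∂F_y/∂x - ∂F_x/∂y = 9x^2 + 6.

On z = 1, (curl F)_z = 9x^2 + 6.

Convert to polar (x = r cos θ, y = r sin θ, dA = r dr dθ); the integrand becomes 9r^2cos(θ)^2 + 6, so

    ∬_D (curl F)_z dA = ∫_0^{2π} ∫_0^{1} (9r^2cos(θ)^2 + 6) · r dr dθ.

Inner (r from 0 to 1): 9cos(θ)^2/4 + 3.
Outer (θ from 0 to 2π): 33π/4.

Therefore ∮_C F · dr = 33π/4.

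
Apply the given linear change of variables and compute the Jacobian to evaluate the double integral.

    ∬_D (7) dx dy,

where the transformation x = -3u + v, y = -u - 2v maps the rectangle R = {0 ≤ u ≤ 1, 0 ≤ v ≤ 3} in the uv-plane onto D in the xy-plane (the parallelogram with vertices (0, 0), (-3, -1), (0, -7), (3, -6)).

Compute the Jacobian determinant of (x, y) with respect to (u, v):

    ∂(x,y)/∂(u,v) = | -3  1 | = (-3)(-2) - (1)(-1) = 7.
                   | -1  -2 |

Its absolute value is |J| = 7 (the area scaling factor).

Substituting x = -3u + v, y = -u - 2v into the integrand,

    7 → 7,

so the integral becomes

    ∬_R (7) · |J| du dv = ∫_0^1 ∫_0^3 (49) dv du.

Inner (v): 147.
Outer (u): 147.

Therefore ∬_D (7) dx dy = 147.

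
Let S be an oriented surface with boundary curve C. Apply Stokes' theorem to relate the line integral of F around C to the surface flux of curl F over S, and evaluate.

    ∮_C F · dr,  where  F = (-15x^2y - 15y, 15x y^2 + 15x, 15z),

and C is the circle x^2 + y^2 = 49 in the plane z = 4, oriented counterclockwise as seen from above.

Let S be the flat disk x^2 + y^2 ≤ 49 in the plane z = 4, with upward unit normal n̂ = ẑ. By Stokes' theorem,

    ∮_C F · dr = ∬_S (∇ × F) · n̂ dS = ∬_D (curl F)_z dA,

where D is the disk x^2 + y^2 ≤ 49.

Compute the curl of F = (-15x^2y - 15y, 15x y^2 + 15x, 15z):
    (∇ × F)_x = ∂F_z/∂y - ∂F_y/∂z = 0,
    (∇ × F)_y = ∂F_x/∂z - ∂F_z/∂x = 0,
    (∇ × F)_z = ∂F_y/∂x - ∂F_x/∂y = 15x^2 + 15y^2 + 30.

On z = 4, (curl F)_z = 15x^2 + 15y^2 + 30.

Convert to polar (x = r cos θ, y = r sin θ, dA = r dr dθ); the integrand becomes 15r^2 + 30, so

    ∬_D (curl F)_z dA = ∫_0^{2π} ∫_0^{7} (15r^2 + 30) · r dr dθ.

Inner (r from 0 to 7): 38955/4.
Outer (θ from 0 to 2π): 38955π/2.

Therefore ∮_C F · dr = 38955π/2.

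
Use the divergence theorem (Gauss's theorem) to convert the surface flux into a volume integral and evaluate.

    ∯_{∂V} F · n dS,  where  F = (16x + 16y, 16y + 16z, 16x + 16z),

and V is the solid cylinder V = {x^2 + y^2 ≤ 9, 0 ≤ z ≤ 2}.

By the divergence theorem,

    ∯_{∂V} F · n dS = ∭_V (∇ · F) dV.

Compute the divergence:
    ∇ · F = ∂F_x/∂x + ∂F_y/∂y + ∂F_z/∂z = 16 + 16 + 16 = 48.

In cylindrical coordinates, x = r cos(θ), y = r sin(θ), z = z, dV = r dr dθ dz, with 0 ≤ r ≤ 3, 0 ≤ θ ≤ 2π, 0 ≤ z ≤ 2.

The integrand, after substitution and multiplying by the volume element, becomes (48) · r, so

    ∭_V (∇·F) dV = ∫_0^{2π} ∫_0^{3} ∫_0^{2} (48) · r dz dr dθ.

Inner (z from 0 to 2): 96r.
Middle (r from 0 to 3): 432.
Outer (θ from 0 to 2π): 864π.

Therefore ∯_{∂V} F · n dS = 864π.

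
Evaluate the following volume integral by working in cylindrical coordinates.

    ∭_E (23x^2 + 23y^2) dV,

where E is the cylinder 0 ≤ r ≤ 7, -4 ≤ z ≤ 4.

In cylindrical coordinates, x = r cos(θ), y = r sin(θ), z = z, and dV = r dr dθ dz.

The integrand becomes 23r^2, so

    ∭_E (23x^2 + 23y^2) dV = ∫_{0}^{2π} ∫_{0}^{7} ∫_{-4}^{4} (23r^2) · r dz dr dθ.

Inner (z): 184r^3.
Middle (r from 0 to 7): 110446.
Outer (θ): 220892π.

Therefore the triple integral equals 220892π.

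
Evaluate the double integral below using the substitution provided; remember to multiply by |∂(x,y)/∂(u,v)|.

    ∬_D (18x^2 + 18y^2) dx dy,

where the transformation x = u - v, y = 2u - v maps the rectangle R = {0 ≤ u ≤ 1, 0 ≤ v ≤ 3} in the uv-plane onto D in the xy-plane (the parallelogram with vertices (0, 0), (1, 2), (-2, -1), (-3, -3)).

Compute the Jacobian determinant of (x, y) with respect to (u, v):

    ∂(x,y)/∂(u,v) = | 1  -1 | = (1)(-1) - (-1)(2) = 1.
                   | 2  -1 |

Its absolute value is |J| = 1 (the area scaling factor).

Substituting x = u - v, y = 2u - v into the integrand,

    18x^2 + 18y^2 → 90u^2 - 108u v + 36v^2,

so the integral becomes

    ∬_R (90u^2 - 108u v + 36v^2) · |J| du dv = ∫_0^1 ∫_0^3 (90u^2 - 108u v + 36v^2) dv du.

Inner (v): 270u^2 - 486u + 324.
Outer (u): 171.

Therefore ∬_D (18x^2 + 18y^2) dx dy = 171.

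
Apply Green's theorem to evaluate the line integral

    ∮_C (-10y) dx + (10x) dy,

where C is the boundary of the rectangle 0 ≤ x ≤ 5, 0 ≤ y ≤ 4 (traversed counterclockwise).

Green's theorem converts the closed line integral into a double integral over the enclosed region D:

    ∮_C P dx + Q dy = ∬_D (∂Q/∂x - ∂P/∂y) dA.

Here P = -10y, Q = 10x, so

    ∂Q/∂x = 10,    ∂P/∂y = -10,
    ∂Q/∂x - ∂P/∂y = 20.

D is the region 0 ≤ x ≤ 5, 0 ≤ y ≤ 4. Evaluating the double integral:

    ∬_D (20) dA = ∫_0^{5} ∫_0^{4} (20) dy dx.

Inner (y from 0 to 4): 80.
Outer (x from 0 to 5): 400.

Therefore ∮_C P dx + Q dy = 400.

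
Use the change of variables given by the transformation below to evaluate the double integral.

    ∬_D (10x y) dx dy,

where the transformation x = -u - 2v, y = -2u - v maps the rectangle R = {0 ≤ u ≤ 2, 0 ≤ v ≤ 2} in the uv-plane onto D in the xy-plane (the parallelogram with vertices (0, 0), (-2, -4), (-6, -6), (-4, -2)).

Compute the Jacobian determinant of (x, y) with respect to (u, v):

    ∂(x,y)/∂(u,v) = | -1  -2 | = (-1)(-1) - (-2)(-2) = -3.
                   | -2  -1 |

Its absolute value is |J| = 3 (the area scaling factor).

Substituting x = -u - 2v, y = -2u - v into the integrand,

    10x y → 20u^2 + 50u v + 20v^2,

so the integral becomes

    ∬_R (20u^2 + 50u v + 20v^2) · |J| du dv = ∫_0^2 ∫_0^2 (60u^2 + 150u v + 60v^2) dv du.

Inner (v): 120u^2 + 300u + 160.
Outer (u): 1240.

Therefore ∬_D (10x y) dx dy = 1240.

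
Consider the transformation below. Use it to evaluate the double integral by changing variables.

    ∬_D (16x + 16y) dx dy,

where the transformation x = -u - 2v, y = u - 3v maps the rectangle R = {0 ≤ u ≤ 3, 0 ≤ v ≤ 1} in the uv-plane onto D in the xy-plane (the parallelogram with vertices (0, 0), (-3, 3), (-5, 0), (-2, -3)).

Compute the Jacobian determinant of (x, y) with respect to (u, v):

    ∂(x,y)/∂(u,v) = | -1  -2 | = (-1)(-3) - (-2)(1) = 5.
                   | 1  -3 |

Its absolute value is |J| = 5 (the area scaling factor).

Substituting x = -u - 2v, y = u - 3v into the integrand,

    16x + 16y → -80v,

so the integral becomes

    ∬_R (-80v) · |J| du dv = ∫_0^3 ∫_0^1 (-400v) dv du.

Inner (v): -200.
Outer (u): -600.

Therefore ∬_D (16x + 16y) dx dy = -600.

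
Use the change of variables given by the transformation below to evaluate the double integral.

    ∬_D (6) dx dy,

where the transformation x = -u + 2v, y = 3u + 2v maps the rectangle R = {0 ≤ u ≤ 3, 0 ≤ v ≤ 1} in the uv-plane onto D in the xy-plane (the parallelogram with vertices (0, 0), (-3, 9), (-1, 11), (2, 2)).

Compute the Jacobian determinant of (x, y) with respect to (u, v):

    ∂(x,y)/∂(u,v) = | -1  2 | = (-1)(2) - (2)(3) = -8.
                   | 3  2 |

Its absolute value is |J| = 8 (the area scaling factor).

Substituting x = -u + 2v, y = 3u + 2v into the integrand,

    6 → 6,

so the integral becomes

    ∬_R (6) · |J| du dv = ∫_0^3 ∫_0^1 (48) dv du.

Inner (v): 48.
Outer (u): 144.

Therefore ∬_D (6) dx dy = 144.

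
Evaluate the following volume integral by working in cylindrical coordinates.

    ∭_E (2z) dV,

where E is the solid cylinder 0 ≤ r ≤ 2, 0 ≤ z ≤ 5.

In cylindrical coordinates, x = r cos(θ), y = r sin(θ), z = z, and dV = r dr dθ dz.

The integrand becomes 2z, so

    ∭_E (2z) dV = ∫_{0}^{2π} ∫_{0}^{2} ∫_{0}^{5} (2z) · r dz dr dθ.

Inner (z): 25r.
Middle (r from 0 to 2): 50.
Outer (θ): 100π.

Therefore the triple integral equals 100π.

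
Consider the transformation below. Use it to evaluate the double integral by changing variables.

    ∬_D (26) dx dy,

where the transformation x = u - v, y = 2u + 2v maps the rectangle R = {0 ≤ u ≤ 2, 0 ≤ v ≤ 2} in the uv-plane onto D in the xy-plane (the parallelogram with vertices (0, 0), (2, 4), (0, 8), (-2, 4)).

Compute the Jacobian determinant of (x, y) with respect to (u, v):

    ∂(x,y)/∂(u,v) = | 1  -1 | = (1)(2) - (-1)(2) = 4.
                   | 2  2 |

Its absolute value is |J| = 4 (the area scaling factor).

Substituting x = u - v, y = 2u + 2v into the integrand,

    26 → 26,

so the integral becomes

    ∬_R (26) · |J| du dv = ∫_0^2 ∫_0^2 (104) dv du.

Inner (v): 208.
Outer (u): 416.

Therefore ∬_D (26) dx dy = 416.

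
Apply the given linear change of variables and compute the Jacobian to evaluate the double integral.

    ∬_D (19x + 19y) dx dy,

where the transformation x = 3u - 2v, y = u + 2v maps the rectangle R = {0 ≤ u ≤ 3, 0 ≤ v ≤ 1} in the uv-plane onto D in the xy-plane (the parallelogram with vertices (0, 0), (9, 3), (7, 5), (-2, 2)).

Compute the Jacobian determinant of (x, y) with respect to (u, v):

    ∂(x,y)/∂(u,v) = | 3  -2 | = (3)(2) - (-2)(1) = 8.
                   | 1  2 |

Its absolute value is |J| = 8 (the area scaling factor).

Substituting x = 3u - 2v, y = u + 2v into the integrand,

    19x + 19y → 76u,

so the integral becomes

    ∬_R (76u) · |J| du dv = ∫_0^3 ∫_0^1 (608u) dv du.

Inner (v): 608u.
Outer (u): 2736.

Therefore ∬_D (19x + 19y) dx dy = 2736.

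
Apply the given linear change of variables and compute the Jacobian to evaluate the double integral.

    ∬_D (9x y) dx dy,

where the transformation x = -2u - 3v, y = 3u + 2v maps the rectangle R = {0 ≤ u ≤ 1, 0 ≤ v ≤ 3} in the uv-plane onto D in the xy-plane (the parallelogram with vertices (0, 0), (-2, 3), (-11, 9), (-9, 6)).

Compute the Jacobian determinant of (x, y) with respect to (u, v):

    ∂(x,y)/∂(u,v) = | -2  -3 | = (-2)(2) - (-3)(3) = 5.
                   | 3  2 |

Its absolute value is |J| = 5 (the area scaling factor).

Substituting x = -2u - 3v, y = 3u + 2v into the integrand,

    9x y → -54u^2 - 117u v - 54v^2,

so the integral becomes

    ∬_R (-54u^2 - 117u v - 54v^2) · |J| du dv = ∫_0^1 ∫_0^3 (-270u^2 - 585u v - 270v^2) dv du.

Inner (v): -810u^2 - 5265u/2 - 2430.
Outer (u): -16065/4.

Therefore ∬_D (9x y) dx dy = -16065/4.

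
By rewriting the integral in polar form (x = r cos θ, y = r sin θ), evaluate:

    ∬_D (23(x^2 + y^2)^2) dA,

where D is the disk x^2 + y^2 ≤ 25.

The region D is 0 ≤ r ≤ 5, 0 ≤ θ ≤ 2π in polar coordinates, where x = r cos(θ), y = r sin(θ), and dA = r dr dθ.

Under the substitution, the integrand becomes 23r^4, so

    ∬_D (23(x^2 + y^2)^2) dA = ∫_{0}^{2π} ∫_{0}^{5} (23r^4) · r dr dθ.

Inner integral (in r): ∫_{0}^{5} (23r^4) · r dr = 359375/6.

Outer integral (in θ): ∫_{0}^{2π} (359375/6) dθ = 359375π/3.

Therefore ∬_D (23(x^2 + y^2)^2) dA = 359375π/3.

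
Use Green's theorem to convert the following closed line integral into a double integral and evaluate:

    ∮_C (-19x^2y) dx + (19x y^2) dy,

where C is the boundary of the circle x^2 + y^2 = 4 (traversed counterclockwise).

Green's theorem converts the closed line integral into a double integral over the enclosed region D:

    ∮_C P dx + Q dy = ∬_D (∂Q/∂x - ∂P/∂y) dA.

Here P = -19x^2y, Q = 19x y^2, so

    ∂Q/∂x = 19y^2,    ∂P/∂y = -19x^2,
    ∂Q/∂x - ∂P/∂y = 19x^2 + 19y^2.

D is the region x^2 + y^2 ≤ 4. Evaluating the double integral:

In polar coordinates (x = r cos θ, y = r sin θ, dA = r dr dθ) the integrand becomes 19r^2, so

    ∬_D (19x^2 + 19y^2) dA = ∫_0^{2π} ∫_0^{2} (19r^2) · r dr dθ.

Inner (r from 0 to 2): 76.
Outer (θ from 0 to 2π): 152π.

Therefore ∮_C P dx + Q dy = 152π.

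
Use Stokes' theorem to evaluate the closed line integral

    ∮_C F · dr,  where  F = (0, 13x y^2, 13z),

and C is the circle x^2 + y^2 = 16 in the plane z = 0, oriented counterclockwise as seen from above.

Let S be the flat disk x^2 + y^2 ≤ 16 in the plane z = 0, with upward unit normal n̂ = ẑ. By Stokes' theorem,

    ∮_C F · dr = ∬_S (∇ × F) · n̂ dS = ∬_D (curl F)_z dA,

where D is the disk x^2 + y^2 ≤ 16.

Compute the curl of F = (0, 13x y^2, 13z):
    (∇ × F)_x = ∂F_z/∂y - ∂F_y/∂z = 0,
    (∇ × F)_y = ∂F_x/∂z - ∂F_z/∂x = 0,
    (∇ × F)_z = ∂F_y/∂x - ∂F_x/∂y = 13y^2.

On z = 0, (curl F)_z = 13y^2.

Convert to polar (x = r cos θ, y = r sin θ, dA = r dr dθ); the integrand becomes 13r^2sin(θ)^2, so

    ∬_D (curl F)_z dA = ∫_0^{2π} ∫_0^{4} (13r^2sin(θ)^2) · r dr dθ.

Inner (r from 0 to 4): 832sin(θ)^2.
Outer (θ from 0 to 2π): 832π.

Therefore ∮_C F · dr = 832π.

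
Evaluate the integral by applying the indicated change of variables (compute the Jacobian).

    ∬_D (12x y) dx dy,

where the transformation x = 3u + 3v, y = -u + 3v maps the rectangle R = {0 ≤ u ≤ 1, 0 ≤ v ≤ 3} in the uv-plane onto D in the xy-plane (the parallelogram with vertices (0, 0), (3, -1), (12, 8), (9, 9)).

Compute the Jacobian determinant of (x, y) with respect to (u, v):

    ∂(x,y)/∂(u,v) = | 3  3 | = (3)(3) - (3)(-1) = 12.
                   | -1  3 |

Its absolute value is |J| = 12 (the area scaling factor).

Substituting x = 3u + 3v, y = -u + 3v into the integrand,

    12x y → -36u^2 + 72u v + 108v^2,

so the integral becomes

    ∬_R (-36u^2 + 72u v + 108v^2) · |J| du dv = ∫_0^1 ∫_0^3 (-432u^2 + 864u v + 1296v^2) dv du.

Inner (v): -1296u^2 + 3888u + 11664.
Outer (u): 13176.

Therefore ∬_D (12x y) dx dy = 13176.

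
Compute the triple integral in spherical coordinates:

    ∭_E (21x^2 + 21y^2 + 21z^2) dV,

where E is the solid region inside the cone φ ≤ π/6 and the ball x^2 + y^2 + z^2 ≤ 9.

In spherical coordinates, x = ρ sin(φ) cos(θ), y = ρ sin(φ) sin(θ), z = ρ cos(φ), and dV = ρ^2 sin(φ) dρ dφ dθ.

The integrand becomes 21ρ^2, so

    ∭_E (21x^2 + 21y^2 + 21z^2) dV = ∫_{0}^{2π} ∫_{0}^{π/6} ∫_{0}^{3} (21ρ^2) · ρ^2 sin(φ) dρ dφ dθ.

Inner (ρ): 5103sin(φ)/5.
Middle (φ): 5103/5 - 5103sqrt(3)/10.
Outer (θ): 5103π (2 - sqrt(3))/5.

Therefore the triple integral equals 5103π (2 - sqrt(3))/5.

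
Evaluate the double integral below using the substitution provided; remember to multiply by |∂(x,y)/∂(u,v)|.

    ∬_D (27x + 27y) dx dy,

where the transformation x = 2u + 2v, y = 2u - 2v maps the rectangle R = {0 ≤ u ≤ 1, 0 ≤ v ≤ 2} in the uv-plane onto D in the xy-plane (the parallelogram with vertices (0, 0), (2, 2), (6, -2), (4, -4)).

Compute the Jacobian determinant of (x, y) with respect to (u, v):

    ∂(x,y)/∂(u,v) = | 2  2 | = (2)(-2) - (2)(2) = -8.
                   | 2  -2 |

Its absolute value is |J| = 8 (the area scaling factor).

Substituting x = 2u + 2v, y = 2u - 2v into the integrand,

    27x + 27y → 108u,

so the integral becomes

    ∬_R (108u) · |J| du dv = ∫_0^1 ∫_0^2 (864u) dv du.

Inner (v): 1728u.
Outer (u): 864.

Therefore ∬_D (27x + 27y) dx dy = 864.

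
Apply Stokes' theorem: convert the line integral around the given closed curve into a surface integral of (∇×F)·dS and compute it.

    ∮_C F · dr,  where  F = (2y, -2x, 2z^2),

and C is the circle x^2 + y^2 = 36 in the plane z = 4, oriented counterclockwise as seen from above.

Let S be the flat disk x^2 + y^2 ≤ 36 in the plane z = 4, with upward unit normal n̂ = ẑ. By Stokes' theorem,

    ∮_C F · dr = ∬_S (∇ × F) · n̂ dS = ∬_D (curl F)_z dA,

where D is the disk x^2 + y^2 ≤ 36.

Compute the curl of F = (2y, -2x, 2z^2):
    (∇ × F)_x = ∂F_z/∂y - ∂F_y/∂z = 0,
    (∇ × F)_y = ∂F_x/∂z - ∂F_z/∂x = 0,
    (∇ × F)_z = ∂F_y/∂x - ∂F_x/∂y = -4.

On z = 4, (curl F)_z = -4.

Convert to polar (x = r cos θ, y = r sin θ, dA = r dr dθ); the integrand becomes -4, so

    ∬_D (curl F)_z dA = ∫_0^{2π} ∫_0^{6} (-4) · r dr dθ.

Inner (r from 0 to 6): -72.
Outer (θ from 0 to 2π): -144π.

Therefore ∮_C F · dr = -144π.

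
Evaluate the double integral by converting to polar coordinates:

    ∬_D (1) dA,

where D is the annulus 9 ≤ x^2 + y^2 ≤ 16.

The region D is 3 ≤ r ≤ 4, 0 ≤ θ ≤ 2π in polar coordinates, where x = r cos(θ), y = r sin(θ), and dA = r dr dθ.

Under the substitution, the integrand becomes 1, so

    ∬_D (1) dA = ∫_{0}^{2π} ∫_{3}^{4} (1) · r dr dθ.

Inner integral (in r): ∫_{3}^{4} (1) · r dr = 7/2.

Outer integral (in θ): ∫_{0}^{2π} (7/2) dθ = 7π.

Therefore ∬_D (1) dA = 7π.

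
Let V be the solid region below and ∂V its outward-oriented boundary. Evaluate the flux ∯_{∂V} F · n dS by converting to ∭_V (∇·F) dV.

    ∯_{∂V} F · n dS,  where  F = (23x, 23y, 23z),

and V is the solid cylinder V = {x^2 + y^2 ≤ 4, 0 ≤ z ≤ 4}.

By the divergence theorem,

    ∯_{∂V} F · n dS = ∭_V (∇ · F) dV.

Compute the divergence:
    ∇ · F = ∂F_x/∂x + ∂F_y/∂y + ∂F_z/∂z = 23 + 23 + 23 = 69.

In cylindrical coordinates, x = r cos(θ), y = r sin(θ), z = z, dV = r dr dθ dz, with 0 ≤ r ≤ 2, 0 ≤ θ ≤ 2π, 0 ≤ z ≤ 4.

The integrand, after substitution and multiplying by the volume element, becomes (69) · r, so

    ∭_V (∇·F) dV = ∫_0^{2π} ∫_0^{2} ∫_0^{4} (69) · r dz dr dθ.

Inner (z from 0 to 4): 276r.
Middle (r from 0 to 2): 552.
Outer (θ from 0 to 2π): 1104π.

Therefore ∯_{∂V} F · n dS = 1104π.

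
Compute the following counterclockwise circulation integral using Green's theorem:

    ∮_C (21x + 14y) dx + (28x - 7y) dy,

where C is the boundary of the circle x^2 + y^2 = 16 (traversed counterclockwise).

Green's theorem converts the closed line integral into a double integral over the enclosed region D:

    ∮_C P dx + Q dy = ∬_D (∂Q/∂x - ∂P/∂y) dA.

Here P = 21x + 14y, Q = 28x - 7y, so

    ∂Q/∂x = 28,    ∂P/∂y = 14,
    ∂Q/∂x - ∂P/∂y = 14.

D is the region x^2 + y^2 ≤ 16. Evaluating the double integral:

In polar coordinates (x = r cos θ, y = r sin θ, dA = r dr dθ) the integrand becomes 14, so

    ∬_D (14) dA = ∫_0^{2π} ∫_0^{4} (14) · r dr dθ.

Inner (r from 0 to 4): 112.
Outer (θ from 0 to 2π): 224π.

Therefore ∮_C P dx + Q dy = 224π.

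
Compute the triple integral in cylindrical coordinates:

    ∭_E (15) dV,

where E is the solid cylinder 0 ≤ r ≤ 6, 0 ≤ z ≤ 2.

In cylindrical coordinates, x = r cos(θ), y = r sin(θ), z = z, and dV = r dr dθ dz.

The integrand becomes 15, so

    ∭_E (15) dV = ∫_{0}^{2π} ∫_{0}^{6} ∫_{0}^{2} (15) · r dz dr dθ.

Inner (z): 30r.
Middle (r from 0 to 6): 540.
Outer (θ): 1080π.

Therefore the triple integral equals 1080π.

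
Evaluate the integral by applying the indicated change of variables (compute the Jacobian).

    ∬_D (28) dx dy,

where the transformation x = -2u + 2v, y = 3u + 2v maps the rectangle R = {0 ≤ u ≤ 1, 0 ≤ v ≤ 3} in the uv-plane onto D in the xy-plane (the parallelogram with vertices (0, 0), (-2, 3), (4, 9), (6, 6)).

Compute the Jacobian determinant of (x, y) with respect to (u, v):

    ∂(x,y)/∂(u,v) = | -2  2 | = (-2)(2) - (2)(3) = -10.
                   | 3  2 |

Its absolute value is |J| = 10 (the area scaling factor).

Substituting x = -2u + 2v, y = 3u + 2v into the integrand,

    28 → 28,

so the integral becomes

    ∬_R (28) · |J| du dv = ∫_0^1 ∫_0^3 (280) dv du.

Inner (v): 840.
Outer (u): 840.

Therefore ∬_D (28) dx dy = 840.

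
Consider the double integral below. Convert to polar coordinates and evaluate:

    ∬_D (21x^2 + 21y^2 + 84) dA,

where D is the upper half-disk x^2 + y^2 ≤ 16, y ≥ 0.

The region D is 0 ≤ r ≤ 4, 0 ≤ θ ≤ π in polar coordinates, where x = r cos(θ), y = r sin(θ), and dA = r dr dθ.

Under the substitution, the integrand becomes 21r^2 + 84, so

    ∬_D (21x^2 + 21y^2 + 84) dA = ∫_{0}^{π} ∫_{0}^{4} (21r^2 + 84) · r dr dθ.

Inner integral (in r): ∫_{0}^{4} (21r^2 + 84) · r dr = 2016.

Outer integral (in θ): ∫_{0}^{π} (2016) dθ = 2016π.

Therefore ∬_D (21x^2 + 21y^2 + 84) dA = 2016π.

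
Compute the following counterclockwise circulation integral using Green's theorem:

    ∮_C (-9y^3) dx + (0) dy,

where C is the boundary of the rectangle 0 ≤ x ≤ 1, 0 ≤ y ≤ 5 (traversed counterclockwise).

Green's theorem converts the closed line integral into a double integral over the enclosed region D:

    ∮_C P dx + Q dy = ∬_D (∂Q/∂x - ∂P/∂y) dA.

Here P = -9y^3, Q = 0, so

    ∂Q/∂x = 0,    ∂P/∂y = -27y^2,
    ∂Q/∂x - ∂P/∂y = 27y^2.

D is the region 0 ≤ x ≤ 1, 0 ≤ y ≤ 5. Evaluating the double integral:

    ∬_D (27y^2) dA = ∫_0^{1} ∫_0^{5} (27y^2) dy dx.

Inner (y from 0 to 5): 1125.
Outer (x from 0 to 1): 1125.

Therefore ∮_C P dx + Q dy = 1125.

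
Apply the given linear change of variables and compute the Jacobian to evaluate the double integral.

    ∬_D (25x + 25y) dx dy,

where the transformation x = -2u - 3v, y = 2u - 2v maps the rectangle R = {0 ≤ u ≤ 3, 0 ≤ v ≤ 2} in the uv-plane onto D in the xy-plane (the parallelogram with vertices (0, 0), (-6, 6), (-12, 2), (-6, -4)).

Compute the Jacobian determinant of (x, y) with respect to (u, v):

    ∂(x,y)/∂(u,v) = | -2  -3 | = (-2)(-2) - (-3)(2) = 10.
                   | 2  -2 |

Its absolute value is |J| = 10 (the area scaling factor).

Substituting x = -2u - 3v, y = 2u - 2v into the integrand,

    25x + 25y → -125v,

so the integral becomes

    ∬_R (-125v) · |J| du dv = ∫_0^3 ∫_0^2 (-1250v) dv du.

Inner (v): -2500.
Outer (u): -7500.

Therefore ∬_D (25x + 25y) dx dy = -7500.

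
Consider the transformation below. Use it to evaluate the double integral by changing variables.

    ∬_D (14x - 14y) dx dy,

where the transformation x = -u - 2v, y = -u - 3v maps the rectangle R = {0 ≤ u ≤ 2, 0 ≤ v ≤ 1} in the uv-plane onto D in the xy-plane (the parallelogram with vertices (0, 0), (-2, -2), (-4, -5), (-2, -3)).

Compute the Jacobian determinant of (x, y) with respect to (u, v):

    ∂(x,y)/∂(u,v) = | -1  -2 | = (-1)(-3) - (-2)(-1) = 1.
                   | -1  -3 |

Its absolute value is |J| = 1 (the area scaling factor).

Substituting x = -u - 2v, y = -u - 3v into the integrand,

    14x - 14y → 14v,

so the integral becomes

    ∬_R (14v) · |J| du dv = ∫_0^2 ∫_0^1 (14v) dv du.

Inner (v): 7.
Outer (u): 14.

Therefore ∬_D (14x - 14y) dx dy = 14.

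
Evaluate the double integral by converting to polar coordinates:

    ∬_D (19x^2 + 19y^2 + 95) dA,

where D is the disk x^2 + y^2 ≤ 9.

The region D is 0 ≤ r ≤ 3, 0 ≤ θ ≤ 2π in polar coordinates, where x = r cos(θ), y = r sin(θ), and dA = r dr dθ.

Under the substitution, the integrand becomes 19r^2 + 95, so

    ∬_D (19x^2 + 19y^2 + 95) dA = ∫_{0}^{2π} ∫_{0}^{3} (19r^2 + 95) · r dr dθ.

Inner integral (in r): ∫_{0}^{3} (19r^2 + 95) · r dr = 3249/4.

Outer integral (in θ): ∫_{0}^{2π} (3249/4) dθ = 3249π/2.

Therefore ∬_D (19x^2 + 19y^2 + 95) dA = 3249π/2.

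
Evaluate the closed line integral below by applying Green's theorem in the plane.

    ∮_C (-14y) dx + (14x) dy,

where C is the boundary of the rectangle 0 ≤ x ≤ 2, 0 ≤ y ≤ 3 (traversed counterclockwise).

Green's theorem converts the closed line integral into a double integral over the enclosed region D:

    ∮_C P dx + Q dy = ∬_D (∂Q/∂x - ∂P/∂y) dA.

Here P = -14y, Q = 14x, so

    ∂Q/∂x = 14,    ∂P/∂y = -14,
    ∂Q/∂x - ∂P/∂y = 28.

D is the region 0 ≤ x ≤ 2, 0 ≤ y ≤ 3. Evaluating the double integral:

    ∬_D (28) dA = ∫_0^{2} ∫_0^{3} (28) dy dx.

Inner (y from 0 to 3): 84.
Outer (x from 0 to 2): 168.

Therefore ∮_C P dx + Q dy = 168.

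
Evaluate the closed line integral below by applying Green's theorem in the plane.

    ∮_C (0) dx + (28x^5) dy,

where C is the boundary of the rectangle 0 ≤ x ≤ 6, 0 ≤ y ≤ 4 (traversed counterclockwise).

Green's theorem converts the closed line integral into a double integral over the enclosed region D:

    ∮_C P dx + Q dy = ∬_D (∂Q/∂x - ∂P/∂y) dA.

Here P = 0, Q = 28x^5, so

    ∂Q/∂x = 140x^4,    ∂P/∂y = 0,
    ∂Q/∂x - ∂P/∂y = 140x^4.

D is the region 0 ≤ x ≤ 6, 0 ≤ y ≤ 4. Evaluating the double integral:

    ∬_D (140x^4) dA = ∫_0^{6} ∫_0^{4} (140x^4) dy dx.

Inner (y from 0 to 4): 560x^4.
Outer (x from 0 to 6): 870912.

Therefore ∮_C P dx + Q dy = 870912.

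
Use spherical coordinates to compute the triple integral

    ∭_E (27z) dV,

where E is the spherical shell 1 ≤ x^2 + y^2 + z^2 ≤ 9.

In spherical coordinates, x = ρ sin(φ) cos(θ), y = ρ sin(φ) sin(θ), z = ρ cos(φ), and dV = ρ^2 sin(φ) dρ dφ dθ.

The integrand becomes 27ρ cos(φ), so

    ∭_E (27z) dV = ∫_{0}^{2π} ∫_{0}^{π} ∫_{1}^{3} (27ρ cos(φ)) · ρ^2 sin(φ) dρ dφ dθ.

Inner (ρ): 270sin(2φ).
Middle (φ): 0.
Outer (θ): 0.

Therefore the triple integral equals 0.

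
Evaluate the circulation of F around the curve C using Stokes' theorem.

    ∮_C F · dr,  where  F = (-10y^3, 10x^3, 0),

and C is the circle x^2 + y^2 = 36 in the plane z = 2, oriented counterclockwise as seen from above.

Let S be the flat disk x^2 + y^2 ≤ 36 in the plane z = 2, with upward unit normal n̂ = ẑ. By Stokes' theorem,

    ∮_C F · dr = ∬_S (∇ × F) · n̂ dS = ∬_D (curl F)_z dA,

where D is the disk x^2 + y^2 ≤ 36.

Compute the curl of F = (-10y^3, 10x^3, 0):
    (∇ × F)_x = ∂F_z/∂y - ∂F_y/∂z = 0,
    (∇ × F)_y = ∂F_x/∂z - ∂F_z/∂x = 0,
    (∇ × F)_z = ∂F_y/∂x - ∂F_x/∂y = 30x^2 + 30y^2.

On z = 2, (curl F)_z = 30x^2 + 30y^2.

Convert to polar (x = r cos θ, y = r sin θ, dA = r dr dθ); the integrand becomes 30r^2, so

    ∬_D (curl F)_z dA = ∫_0^{2π} ∫_0^{6} (30r^2) · r dr dθ.

Inner (r from 0 to 6): 9720.
Outer (θ from 0 to 2π): 19440π.

Therefore ∮_C F · dr = 19440π.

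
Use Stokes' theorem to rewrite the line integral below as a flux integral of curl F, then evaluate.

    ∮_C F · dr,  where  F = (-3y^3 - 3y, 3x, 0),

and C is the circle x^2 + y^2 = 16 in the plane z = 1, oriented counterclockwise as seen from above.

Let S be the flat disk x^2 + y^2 ≤ 16 in the plane z = 1, with upward unit normal n̂ = ẑ. By Stokes' theorem,

    ∮_C F · dr = ∬_S (∇ × F) · n̂ dS = ∬_D (curl F)_z dA,

where D is the disk x^2 + y^2 ≤ 16.

Compute the curl of F = (-3y^3 - 3y, 3x, 0):
    (∇ × F)_x = ∂F_z/∂y - ∂F_y/∂z = 0,
    (∇ × F)_y = ∂F_x/∂z - ∂F_z/∂x = 0,
    (∇ × F)_z = ∂F_y/∂x - ∂F_x/∂y = 9y^2 + 6.

On z = 1, (curl F)_z = 9y^2 + 6.

Convert to polar (x = r cos θ, y = r sin θ, dA = r dr dθ); the integrand becomes 9r^2sin(θ)^2 + 6, so

    ∬_D (curl F)_z dA = ∫_0^{2π} ∫_0^{4} (9r^2sin(θ)^2 + 6) · r dr dθ.

Inner (r from 0 to 4): 576sin(θ)^2 + 48.
Outer (θ from 0 to 2π): 672π.

Therefore ∮_C F · dr = 672π.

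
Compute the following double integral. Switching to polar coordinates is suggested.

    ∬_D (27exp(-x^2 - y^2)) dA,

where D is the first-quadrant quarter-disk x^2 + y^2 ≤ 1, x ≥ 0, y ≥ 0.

The region D is 0 ≤ r ≤ 1, 0 ≤ θ ≤ π/2 in polar coordinates, where x = r cos(θ), y = r sin(θ), and dA = r dr dθ.

Under the substitution, the integrand becomes 27exp(-r^2), so

    ∬_D (27exp(-x^2 - y^2)) dA = ∫_{0}^{π/2} ∫_{0}^{1} (27exp(-r^2)) · r dr dθ.

Inner integral (in r): ∫_{0}^{1} (27exp(-r^2)) · r dr = 27/2 - 27exp(-1)/2.

Outer integral (in θ): ∫_{0}^{π/2} (27/2 - 27exp(-1)/2) dθ = -27π (1 - e)exp(-1)/4.

Therefore ∬_D (27exp(-x^2 - y^2)) dA = -27π (1 - e)exp(-1)/4.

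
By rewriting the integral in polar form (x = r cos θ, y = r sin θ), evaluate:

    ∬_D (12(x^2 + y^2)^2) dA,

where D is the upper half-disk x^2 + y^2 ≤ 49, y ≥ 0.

The region D is 0 ≤ r ≤ 7, 0 ≤ θ ≤ π in polar coordinates, where x = r cos(θ), y = r sin(θ), and dA = r dr dθ.

Under the substitution, the integrand becomes 12r^4, so

    ∬_D (12(x^2 + y^2)^2) dA = ∫_{0}^{π} ∫_{0}^{7} (12r^4) · r dr dθ.

Inner integral (in r): ∫_{0}^{7} (12r^4) · r dr = 235298.

Outer integral (in θ): ∫_{0}^{π} (235298) dθ = 235298π.

Therefore ∬_D (12(x^2 + y^2)^2) dA = 235298π.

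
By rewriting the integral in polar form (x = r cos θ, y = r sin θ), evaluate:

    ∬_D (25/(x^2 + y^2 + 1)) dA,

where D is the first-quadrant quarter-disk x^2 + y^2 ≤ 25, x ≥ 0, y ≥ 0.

The region D is 0 ≤ r ≤ 5, 0 ≤ θ ≤ π/2 in polar coordinates, where x = r cos(θ), y = r sin(θ), and dA = r dr dθ.

Under the substitution, the integrand becomes 25/(r^2 + 1), so

    ∬_D (25/(x^2 + y^2 + 1)) dA = ∫_{0}^{π/2} ∫_{0}^{5} (25/(r^2 + 1)) · r dr dθ.

Inner integral (in r): ∫_{0}^{5} (25/(r^2 + 1)) · r dr = 25log(26)/2.

Outer integral (in θ): ∫_{0}^{π/2} (25log(26)/2) dθ = 25π log(26)/4.

Therefore ∬_D (25/(x^2 + y^2 + 1)) dA = 25π log(26)/4.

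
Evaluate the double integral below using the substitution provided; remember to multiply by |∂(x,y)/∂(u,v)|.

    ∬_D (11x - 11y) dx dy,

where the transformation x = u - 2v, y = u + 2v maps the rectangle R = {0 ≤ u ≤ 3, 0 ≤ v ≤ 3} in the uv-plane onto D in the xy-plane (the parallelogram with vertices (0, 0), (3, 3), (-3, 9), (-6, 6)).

Compute the Jacobian determinant of (x, y) with respect to (u, v):

    ∂(x,y)/∂(u,v) = | 1  -2 | = (1)(2) - (-2)(1) = 4.
                   | 1  2 |

Its absolute value is |J| = 4 (the area scaling factor).

Substituting x = u - 2v, y = u + 2v into the integrand,

    11x - 11y → -44v,

so the integral becomes

    ∬_R (-44v) · |J| du dv = ∫_0^3 ∫_0^3 (-176v) dv du.

Inner (v): -792.
Outer (u): -2376.

Therefore ∬_D (11x - 11y) dx dy = -2376.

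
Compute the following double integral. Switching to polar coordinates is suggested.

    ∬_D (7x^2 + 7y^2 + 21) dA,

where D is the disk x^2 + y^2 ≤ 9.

The region D is 0 ≤ r ≤ 3, 0 ≤ θ ≤ 2π in polar coordinates, where x = r cos(θ), y = r sin(θ), and dA = r dr dθ.

Under the substitution, the integrand becomes 7r^2 + 21, so

    ∬_D (7x^2 + 7y^2 + 21) dA = ∫_{0}^{2π} ∫_{0}^{3} (7r^2 + 21) · r dr dθ.

Inner integral (in r): ∫_{0}^{3} (7r^2 + 21) · r dr = 945/4.

Outer integral (in θ): ∫_{0}^{2π} (945/4) dθ = 945π/2.

Therefore ∬_D (7x^2 + 7y^2 + 21) dA = 945π/2.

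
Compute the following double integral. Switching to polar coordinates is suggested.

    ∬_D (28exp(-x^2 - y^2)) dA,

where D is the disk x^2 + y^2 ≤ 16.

The region D is 0 ≤ r ≤ 4, 0 ≤ θ ≤ 2π in polar coordinates, where x = r cos(θ), y = r sin(θ), and dA = r dr dθ.

Under the substitution, the integrand becomes 28exp(-r^2), so

    ∬_D (28exp(-x^2 - y^2)) dA = ∫_{0}^{2π} ∫_{0}^{4} (28exp(-r^2)) · r dr dθ.

Inner integral (in r): ∫_{0}^{4} (28exp(-r^2)) · r dr = 14 - 14exp(-16).

Outer integral (in θ): ∫_{0}^{2π} (14 - 14exp(-16)) dθ = -28π exp(-16) + 28π.

Therefore ∬_D (28exp(-x^2 - y^2)) dA = -28π exp(-16) + 28π.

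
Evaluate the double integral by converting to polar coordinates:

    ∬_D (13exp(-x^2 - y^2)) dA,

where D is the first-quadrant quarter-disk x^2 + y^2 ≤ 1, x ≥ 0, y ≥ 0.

The region D is 0 ≤ r ≤ 1, 0 ≤ θ ≤ π/2 in polar coordinates, where x = r cos(θ), y = r sin(θ), and dA = r dr dθ.

Under the substitution, the integrand becomes 13exp(-r^2), so

    ∬_D (13exp(-x^2 - y^2)) dA = ∫_{0}^{π/2} ∫_{0}^{1} (13exp(-r^2)) · r dr dθ.

Inner integral (in r): ∫_{0}^{1} (13exp(-r^2)) · r dr = 13/2 - 13exp(-1)/2.

Outer integral (in θ): ∫_{0}^{π/2} (13/2 - 13exp(-1)/2) dθ = -13π (1 - e)exp(-1)/4.

Therefore ∬_D (13exp(-x^2 - y^2)) dA = -13π (1 - e)exp(-1)/4.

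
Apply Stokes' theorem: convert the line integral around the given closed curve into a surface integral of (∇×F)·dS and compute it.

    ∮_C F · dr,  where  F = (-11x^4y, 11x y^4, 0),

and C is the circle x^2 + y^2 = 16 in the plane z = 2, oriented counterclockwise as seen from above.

Let S be the flat disk x^2 + y^2 ≤ 16 in the plane z = 2, with upward unit normal n̂ = ẑ. By Stokes' theorem,

    ∮_C F · dr = ∬_S (∇ × F) · n̂ dS = ∬_D (curl F)_z dA,

where D is the disk x^2 + y^2 ≤ 16.

Compute the curl of F = (-11x^4y, 11x y^4, 0):
    (∇ × F)_x = ∂F_z/∂y - ∂F_y/∂z = 0,
    (∇ × F)_y = ∂F_x/∂z - ∂F_z/∂x = 0,
    (∇ × F)_z = ∂F_y/∂x - ∂F_x/∂y = 11x^4 + 11y^4.

On z = 2, (curl F)_z = 11x^4 + 11y^4.

Convert to polar (x = r cos θ, y = r sin θ, dA = r dr dθ); the integrand becomes 11r^4(sin(θ)^4 + cos(θ)^4), so

    ∬_D (curl F)_z dA = ∫_0^{2π} ∫_0^{4} (11r^4(sin(θ)^4 + cos(θ)^4)) · r dr dθ.

Inner (r from 0 to 4): 22528sin(θ)^4/3 + 22528cos(θ)^4/3.
Outer (θ from 0 to 2π): 11264π.

Therefore ∮_C F · dr = 11264π.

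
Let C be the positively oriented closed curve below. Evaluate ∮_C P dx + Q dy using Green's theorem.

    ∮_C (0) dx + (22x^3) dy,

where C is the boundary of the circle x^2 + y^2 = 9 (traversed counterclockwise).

Green's theorem converts the closed line integral into a double integral over the enclosed region D:

    ∮_C P dx + Q dy = ∬_D (∂Q/∂x - ∂P/∂y) dA.

Here P = 0, Q = 22x^3, so

    ∂Q/∂x = 66x^2,    ∂P/∂y = 0,
    ∂Q/∂x - ∂P/∂y = 66x^2.

D is the region x^2 + y^2 ≤ 9. Evaluating the double integral:

In polar coordinates (x = r cos θ, y = r sin θ, dA = r dr dθ) the integrand becomes 66r^2cos(θ)^2, so

    ∬_D (66x^2) dA = ∫_0^{2π} ∫_0^{3} (66r^2cos(θ)^2) · r dr dθ.

Inner (r from 0 to 3): 2673cos(θ)^2/2.
Outer (θ from 0 to 2π): 2673π/2.

Therefore ∮_C P dx + Q dy = 2673π/2.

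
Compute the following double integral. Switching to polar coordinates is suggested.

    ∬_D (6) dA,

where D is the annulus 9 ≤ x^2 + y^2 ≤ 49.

The region D is 3 ≤ r ≤ 7, 0 ≤ θ ≤ 2π in polar coordinates, where x = r cos(θ), y = r sin(θ), and dA = r dr dθ.

Under the substitution, the integrand becomes 6, so

    ∬_D (6) dA = ∫_{0}^{2π} ∫_{3}^{7} (6) · r dr dθ.

Inner integral (in r): ∫_{3}^{7} (6) · r dr = 120.

Outer integral (in θ): ∫_{0}^{2π} (120) dθ = 240π.

Therefore ∬_D (6) dA = 240π.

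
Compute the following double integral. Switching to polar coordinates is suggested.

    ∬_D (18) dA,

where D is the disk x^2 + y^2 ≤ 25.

The region D is 0 ≤ r ≤ 5, 0 ≤ θ ≤ 2π in polar coordinates, where x = r cos(θ), y = r sin(θ), and dA = r dr dθ.

Under the substitution, the integrand becomes 18, so

    ∬_D (18) dA = ∫_{0}^{2π} ∫_{0}^{5} (18) · r dr dθ.

Inner integral (in r): ∫_{0}^{5} (18) · r dr = 225.

Outer integral (in θ): ∫_{0}^{2π} (225) dθ = 450π.

Therefore ∬_D (18) dA = 450π.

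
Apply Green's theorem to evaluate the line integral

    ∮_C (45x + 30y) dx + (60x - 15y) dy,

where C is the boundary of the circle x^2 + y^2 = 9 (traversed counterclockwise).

Green's theorem converts the closed line integral into a double integral over the enclosed region D:

    ∮_C P dx + Q dy = ∬_D (∂Q/∂x - ∂P/∂y) dA.

Here P = 45x + 30y, Q = 60x - 15y, so

    ∂Q/∂x = 60,    ∂P/∂y = 30,
    ∂Q/∂x - ∂P/∂y = 30.

D is the region x^2 + y^2 ≤ 9. Evaluating the double integral:

In polar coordinates (x = r cos θ, y = r sin θ, dA = r dr dθ) the integrand becomes 30, so

    ∬_D (30) dA = ∫_0^{2π} ∫_0^{3} (30) · r dr dθ.

Inner (r from 0 to 3): 135.
Outer (θ from 0 to 2π): 270π.

Therefore ∮_C P dx + Q dy = 270π.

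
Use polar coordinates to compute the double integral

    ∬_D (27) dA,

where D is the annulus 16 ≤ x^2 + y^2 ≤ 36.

The region D is 4 ≤ r ≤ 6, 0 ≤ θ ≤ 2π in polar coordinates, where x = r cos(θ), y = r sin(θ), and dA = r dr dθ.

Under the substitution, the integrand becomes 27, so

    ∬_D (27) dA = ∫_{0}^{2π} ∫_{4}^{6} (27) · r dr dθ.

Inner integral (in r): ∫_{4}^{6} (27) · r dr = 270.

Outer integral (in θ): ∫_{0}^{2π} (270) dθ = 540π.

Therefore ∬_D (27) dA = 540π.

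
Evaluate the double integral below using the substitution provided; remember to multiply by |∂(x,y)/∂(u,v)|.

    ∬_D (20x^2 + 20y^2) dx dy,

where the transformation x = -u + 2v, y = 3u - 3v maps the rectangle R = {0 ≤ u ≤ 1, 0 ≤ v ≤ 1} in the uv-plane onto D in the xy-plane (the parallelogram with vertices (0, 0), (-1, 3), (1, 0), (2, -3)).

Compute the Jacobian determinant of (x, y) with respect to (u, v):

    ∂(x,y)/∂(u,v) = | -1  2 | = (-1)(-3) - (2)(3) = -3.
                   | 3  -3 |

Its absolute value is |J| = 3 (the area scaling factor).

Substituting x = -u + 2v, y = 3u - 3v into the integrand,

    20x^2 + 20y^2 → 200u^2 - 440u v + 260v^2,

so the integral becomes

    ∬_R (200u^2 - 440u v + 260v^2) · |J| du dv = ∫_0^1 ∫_0^1 (600u^2 - 1320u v + 780v^2) dv du.

Inner (v): 600u^2 - 660u + 260.
Outer (u): 130.

Therefore ∬_D (20x^2 + 20y^2) dx dy = 130.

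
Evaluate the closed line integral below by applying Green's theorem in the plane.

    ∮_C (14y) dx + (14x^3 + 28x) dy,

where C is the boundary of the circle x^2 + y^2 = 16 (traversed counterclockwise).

Green's theorem converts the closed line integral into a double integral over the enclosed region D:

    ∮_C P dx + Q dy = ∬_D (∂Q/∂x - ∂P/∂y) dA.

Here P = 14y, Q = 14x^3 + 28x, so

    ∂Q/∂x = 42x^2 + 28,    ∂P/∂y = 14,
    ∂Q/∂x - ∂P/∂y = 42x^2 + 14.

D is the region x^2 + y^2 ≤ 16. Evaluating the double integral:

In polar coordinates (x = r cos θ, y = r sin θ, dA = r dr dθ) the integrand becomes 42r^2cos(θ)^2 + 14, so

    ∬_D (42x^2 + 14) dA = ∫_0^{2π} ∫_0^{4} (42r^2cos(θ)^2 + 14) · r dr dθ.

Inner (r from 0 to 4): 2688cos(θ)^2 + 112.
Outer (θ from 0 to 2π): 2912π.

Therefore ∮_C P dx + Q dy = 2912π.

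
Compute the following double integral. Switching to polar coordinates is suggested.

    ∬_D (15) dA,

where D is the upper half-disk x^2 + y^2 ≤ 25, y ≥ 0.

The region D is 0 ≤ r ≤ 5, 0 ≤ θ ≤ π in polar coordinates, where x = r cos(θ), y = r sin(θ), and dA = r dr dθ.

Under the substitution, the integrand becomes 15, so

    ∬_D (15) dA = ∫_{0}^{π} ∫_{0}^{5} (15) · r dr dθ.

Inner integral (in r): ∫_{0}^{5} (15) · r dr = 375/2.

Outer integral (in θ): ∫_{0}^{π} (375/2) dθ = 375π/2.

Therefore ∬_D (15) dA = 375π/2.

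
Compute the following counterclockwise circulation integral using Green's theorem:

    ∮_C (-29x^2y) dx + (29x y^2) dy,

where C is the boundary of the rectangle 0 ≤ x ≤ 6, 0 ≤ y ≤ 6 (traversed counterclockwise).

Green's theorem converts the closed line integral into a double integral over the enclosed region D:

    ∮_C P dx + Q dy = ∬_D (∂Q/∂x - ∂P/∂y) dA.

Here P = -29x^2y, Q = 29x y^2, so

    ∂Q/∂x = 29y^2,    ∂P/∂y = -29x^2,
    ∂Q/∂x - ∂P/∂y = 29x^2 + 29y^2.

D is the region 0 ≤ x ≤ 6, 0 ≤ y ≤ 6. Evaluating the double integral:

    ∬_D (29x^2 + 29y^2) dA = ∫_0^{6} ∫_0^{6} (29x^2 + 29y^2) dy dx.

Inner (y from 0 to 6): 174x^2 + 2088.
Outer (x from 0 to 6): 25056.

Therefore ∮_C P dx + Q dy = 25056.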